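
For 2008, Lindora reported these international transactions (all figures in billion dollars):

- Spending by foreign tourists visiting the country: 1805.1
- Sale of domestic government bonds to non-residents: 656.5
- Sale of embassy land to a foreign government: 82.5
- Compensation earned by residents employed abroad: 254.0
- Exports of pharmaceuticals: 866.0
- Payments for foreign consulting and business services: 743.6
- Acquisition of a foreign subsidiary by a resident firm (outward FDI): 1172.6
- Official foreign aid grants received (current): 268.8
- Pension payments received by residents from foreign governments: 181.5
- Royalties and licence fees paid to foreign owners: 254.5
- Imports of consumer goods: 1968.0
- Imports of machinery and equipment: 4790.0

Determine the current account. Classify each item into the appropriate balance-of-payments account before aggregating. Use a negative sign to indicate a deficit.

-4380.7

Goods: -4790.0 + 866.0 - 1968.0 = -5892.0
Services: -743.6 + 1805.1 - 254.5 = 807.0
Primary income: 254.0
Secondary income: 181.5 + 268.8 = 450.3
Current account = (-5892.0) + 807.0 + 254.0 + 450.3 = -4380.7
(Excluded from the current account — financial account: sale of domestic government bonds to non-residents 656.5, acquisition of a foreign subsidiary by a resident firm (outward FDI) 1172.6; capital account: sale of embassy land to a foreign government 82.5.)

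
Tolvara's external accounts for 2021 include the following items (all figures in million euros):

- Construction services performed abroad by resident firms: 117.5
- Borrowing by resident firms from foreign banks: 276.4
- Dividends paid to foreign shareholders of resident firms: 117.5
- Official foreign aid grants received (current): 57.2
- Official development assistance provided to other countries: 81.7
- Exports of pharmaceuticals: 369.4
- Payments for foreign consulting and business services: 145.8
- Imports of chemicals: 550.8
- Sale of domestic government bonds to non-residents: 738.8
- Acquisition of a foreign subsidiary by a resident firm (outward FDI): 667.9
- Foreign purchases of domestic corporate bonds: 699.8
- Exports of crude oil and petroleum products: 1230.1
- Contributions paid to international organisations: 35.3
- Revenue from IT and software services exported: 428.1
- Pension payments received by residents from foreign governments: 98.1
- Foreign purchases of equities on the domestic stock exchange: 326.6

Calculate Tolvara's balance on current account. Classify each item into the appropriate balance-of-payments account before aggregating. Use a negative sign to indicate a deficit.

Goods: 1230.1 + 369.4 - 550.8 = 1048.7
Services: 117.5 + 428.1 - 145.8 = 399.8
Primary income: -117.5
Secondary income: -81.7 + 98.1 - 35.3 + 57.2 = 38.3
Current account = 1048.7 + 399.8 + (-117.5) + 38.3 = 1369.3
(Excluded from the current account — financial account: borrowing by resident firms from foreign banks 276.4, sale of domestic government bonds to non-residents 738.8, acquisition of a foreign subsidiary by a resident firm (outward FDI) 667.9, foreign purchases of domestic corporate bonds 699.8, foreign purchases of equities on the domestic stock exchange 326.6.)

1369.3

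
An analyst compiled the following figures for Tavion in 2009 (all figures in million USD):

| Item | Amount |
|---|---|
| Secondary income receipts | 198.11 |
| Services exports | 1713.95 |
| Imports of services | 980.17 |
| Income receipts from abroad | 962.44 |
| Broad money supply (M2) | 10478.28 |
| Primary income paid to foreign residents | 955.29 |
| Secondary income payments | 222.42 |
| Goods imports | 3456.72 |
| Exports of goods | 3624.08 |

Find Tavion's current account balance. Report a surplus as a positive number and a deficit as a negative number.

Goods balance = 3624.08 - 3456.72 = 167.36
Services balance = 1713.95 - 980.17 = 733.78
Trade balance (goods + services) = 167.36 + 733.78 = 901.14
Net primary income = 962.44 - 955.29 = 7.15
Net secondary income = 198.11 - 222.42 = -24.31
Current account = 901.14 + 7.15 + (-24.31) = 883.98

883.98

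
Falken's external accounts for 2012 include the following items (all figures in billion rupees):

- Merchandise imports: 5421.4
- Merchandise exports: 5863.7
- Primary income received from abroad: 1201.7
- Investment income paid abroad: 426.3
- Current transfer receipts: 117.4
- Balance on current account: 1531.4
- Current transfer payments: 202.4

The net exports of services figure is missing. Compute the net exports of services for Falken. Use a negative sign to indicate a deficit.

Current account = goods balance + services balance + net primary income + net secondary income
Sum of the known components = 1132.7
Net exports of services = CA - (known components) = 1531.4 - 1132.7 = 398.7

398.7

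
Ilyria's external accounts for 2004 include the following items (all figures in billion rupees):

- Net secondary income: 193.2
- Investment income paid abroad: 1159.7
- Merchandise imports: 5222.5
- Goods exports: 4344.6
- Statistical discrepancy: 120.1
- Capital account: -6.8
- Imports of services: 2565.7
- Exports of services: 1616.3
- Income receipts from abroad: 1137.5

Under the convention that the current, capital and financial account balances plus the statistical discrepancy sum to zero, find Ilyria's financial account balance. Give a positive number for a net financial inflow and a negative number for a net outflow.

1543.0

Goods balance = 4344.6 - 5222.5 = -877.9
Services balance = 1616.3 - 2565.7 = -949.4
Trade balance (goods + services) = -877.9 + (-949.4) = -1827.3
Net primary income = 1137.5 - 1159.7 = -22.2
Net secondary income = 193.2
Current account = -1827.3 + (-22.2) + 193.2 = -1656.3
Financial account = -(-1656.3 + (-6.8) + 120.1) = 1543.0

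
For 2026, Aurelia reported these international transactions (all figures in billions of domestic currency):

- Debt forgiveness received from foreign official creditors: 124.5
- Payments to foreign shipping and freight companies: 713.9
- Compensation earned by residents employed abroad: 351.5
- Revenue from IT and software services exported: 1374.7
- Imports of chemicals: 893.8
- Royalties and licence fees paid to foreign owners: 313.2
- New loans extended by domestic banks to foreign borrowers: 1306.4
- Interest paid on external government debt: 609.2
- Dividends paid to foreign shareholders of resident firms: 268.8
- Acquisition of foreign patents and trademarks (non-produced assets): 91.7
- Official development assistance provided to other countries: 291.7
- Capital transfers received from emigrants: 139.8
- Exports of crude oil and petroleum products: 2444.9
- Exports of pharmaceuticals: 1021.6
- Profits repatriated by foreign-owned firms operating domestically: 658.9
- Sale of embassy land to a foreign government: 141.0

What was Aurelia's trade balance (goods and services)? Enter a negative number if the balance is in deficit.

2920.3

Goods: 2444.9 - 893.8 + 1021.6 = 2572.7
Services: 1374.7 - 713.9 - 313.2 = 347.6
Trade balance = 2572.7 + 347.6 = 2920.3
(Excluded from the trade balance — capital account: debt forgiveness received from foreign official creditors 124.5, acquisition of foreign patents and trademarks (non-produced assets) 91.7, capital transfers received from emigrants 139.8, sale of embassy land to a foreign government 141.0; primary income: compensation earned by residents employed abroad 351.5, interest paid on external government debt 609.2, dividends paid to foreign shareholders of resident firms 268.8, profits repatriated by foreign-owned firms operating domestically 658.9; financial account: new loans extended by domestic banks to foreign borrowers 1306.4; secondary income: official development assistance provided to other countries 291.7.)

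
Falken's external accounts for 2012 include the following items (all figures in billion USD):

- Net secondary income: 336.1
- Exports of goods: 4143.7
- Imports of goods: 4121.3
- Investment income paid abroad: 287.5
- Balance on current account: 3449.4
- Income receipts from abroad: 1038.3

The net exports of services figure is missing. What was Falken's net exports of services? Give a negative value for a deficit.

2340.1

Current account = goods balance + services balance + net primary income + net secondary income
Sum of the known components = 1109.3
Net exports of services = CA - (known components) = 3449.4 - 1109.3 = 2340.1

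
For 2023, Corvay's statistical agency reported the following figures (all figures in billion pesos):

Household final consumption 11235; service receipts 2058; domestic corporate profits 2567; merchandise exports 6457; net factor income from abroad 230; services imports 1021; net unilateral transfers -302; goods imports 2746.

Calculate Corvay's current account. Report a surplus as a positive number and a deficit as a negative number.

Goods balance = 6457 - 2746 = 3711
Services balance = 2058 - 1021 = 1037
Trade balance (goods + services) = 3711 + 1037 = 4748
Net primary income = 230
Net secondary income = -302
Current account = 4748 + 230 + (-302) = 4676

4676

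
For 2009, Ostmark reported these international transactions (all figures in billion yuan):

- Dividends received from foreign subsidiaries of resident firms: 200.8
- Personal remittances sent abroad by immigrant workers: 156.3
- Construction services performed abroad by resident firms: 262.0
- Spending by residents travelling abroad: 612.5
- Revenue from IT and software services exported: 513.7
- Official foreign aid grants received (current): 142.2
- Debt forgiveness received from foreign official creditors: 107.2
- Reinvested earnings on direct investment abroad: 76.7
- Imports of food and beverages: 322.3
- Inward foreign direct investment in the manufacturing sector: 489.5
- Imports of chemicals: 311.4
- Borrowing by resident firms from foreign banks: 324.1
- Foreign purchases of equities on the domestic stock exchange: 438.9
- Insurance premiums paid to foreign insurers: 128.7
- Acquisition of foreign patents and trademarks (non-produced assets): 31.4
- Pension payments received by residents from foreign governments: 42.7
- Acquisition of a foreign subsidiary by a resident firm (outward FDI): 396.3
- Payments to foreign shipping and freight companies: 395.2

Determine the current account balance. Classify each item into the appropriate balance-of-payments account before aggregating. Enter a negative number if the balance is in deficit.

-688.3

Goods: -322.3 - 311.4 = -633.7
Services: -612.5 + 262.0 + 513.7 - 128.7 - 395.2 = -360.7
Primary income: 200.8 + 76.7 = 277.5
Secondary income: 142.2 - 156.3 + 42.7 = 28.6
Current account = (-633.7) + (-360.7) + 277.5 + 28.6 = -688.3
(Excluded from the current account — capital account: debt forgiveness received from foreign official creditors 107.2, acquisition of foreign patents and trademarks (non-produced assets) 31.4; financial account: inward foreign direct investment in the manufacturing sector 489.5, borrowing by resident firms from foreign banks 324.1, foreign purchases of equities on the domestic stock exchange 438.9, acquisition of a foreign subsidiary by a resident firm (outward FDI) 396.3.)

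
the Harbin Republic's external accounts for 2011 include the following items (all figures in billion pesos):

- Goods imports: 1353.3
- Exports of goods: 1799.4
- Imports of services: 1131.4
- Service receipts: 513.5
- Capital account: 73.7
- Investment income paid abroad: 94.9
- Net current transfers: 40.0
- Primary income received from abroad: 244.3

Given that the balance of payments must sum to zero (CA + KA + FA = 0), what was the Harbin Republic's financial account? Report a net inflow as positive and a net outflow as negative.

-91.3

Goods balance = 1799.4 - 1353.3 = 446.1
Services balance = 513.5 - 1131.4 = -617.9
Trade balance (goods + services) = 446.1 + (-617.9) = -171.8
Net primary income = 244.3 - 94.9 = 149.4
Net secondary income = 40.0
Current account = -171.8 + 149.4 + 40.0 = 17.6
Financial account = -(17.6 + 73.7) = -91.3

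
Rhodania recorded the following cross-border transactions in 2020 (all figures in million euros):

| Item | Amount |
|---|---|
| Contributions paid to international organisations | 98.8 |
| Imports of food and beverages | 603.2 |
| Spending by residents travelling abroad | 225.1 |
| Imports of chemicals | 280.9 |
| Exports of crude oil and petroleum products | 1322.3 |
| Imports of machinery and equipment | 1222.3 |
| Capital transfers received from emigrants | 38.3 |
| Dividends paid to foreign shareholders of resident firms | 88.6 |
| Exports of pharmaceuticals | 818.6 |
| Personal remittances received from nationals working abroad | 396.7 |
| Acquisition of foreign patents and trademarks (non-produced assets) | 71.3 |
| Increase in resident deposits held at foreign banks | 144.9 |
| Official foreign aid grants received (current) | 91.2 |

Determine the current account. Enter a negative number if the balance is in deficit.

Goods: -1222.3 - 280.9 + 818.6 - 603.2 + 1322.3 = 34.5
Services: -225.1
Primary income: -88.6
Secondary income: 396.7 - 98.8 + 91.2 = 389.1
Current account = 34.5 + (-225.1) + (-88.6) + 389.1 = 109.9
(Excluded from the current account — capital account: capital transfers received from emigrants 38.3, acquisition of foreign patents and trademarks (non-produced assets) 71.3; financial account: increase in resident deposits held at foreign banks 144.9.)

109.9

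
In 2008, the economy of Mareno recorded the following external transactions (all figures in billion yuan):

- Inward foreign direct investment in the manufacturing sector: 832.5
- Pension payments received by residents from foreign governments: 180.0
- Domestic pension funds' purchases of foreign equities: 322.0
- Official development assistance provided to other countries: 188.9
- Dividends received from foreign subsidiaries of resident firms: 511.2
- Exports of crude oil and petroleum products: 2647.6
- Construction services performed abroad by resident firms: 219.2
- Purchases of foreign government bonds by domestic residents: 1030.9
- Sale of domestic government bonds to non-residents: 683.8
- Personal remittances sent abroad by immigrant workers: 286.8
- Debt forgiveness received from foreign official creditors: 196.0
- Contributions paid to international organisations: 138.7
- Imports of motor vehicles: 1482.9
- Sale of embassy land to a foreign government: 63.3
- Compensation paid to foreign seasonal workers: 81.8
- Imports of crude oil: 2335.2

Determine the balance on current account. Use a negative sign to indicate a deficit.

-956.3

Goods: -2335.2 + 2647.6 - 1482.9 = -1170.5
Services: 219.2
Primary income: 511.2 - 81.8 = 429.4
Secondary income: 180.0 - 188.9 - 286.8 - 138.7 = -434.4
Current account = (-1170.5) + 219.2 + 429.4 + (-434.4) = -956.3
(Excluded from the current account — financial account: inward foreign direct investment in the manufacturing sector 832.5, domestic pension funds' purchases of foreign equities 322.0, purchases of foreign government bonds by domestic residents 1030.9, sale of domestic government bonds to non-residents 683.8; capital account: debt forgiveness received from foreign official creditors 196.0, sale of embassy land to a foreign government 63.3.)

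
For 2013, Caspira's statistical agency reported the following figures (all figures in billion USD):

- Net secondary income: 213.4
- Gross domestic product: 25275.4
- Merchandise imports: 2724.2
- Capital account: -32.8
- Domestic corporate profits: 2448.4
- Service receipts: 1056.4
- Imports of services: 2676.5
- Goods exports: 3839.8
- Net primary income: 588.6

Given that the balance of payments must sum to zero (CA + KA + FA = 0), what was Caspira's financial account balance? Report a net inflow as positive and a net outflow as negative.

-264.7

Goods balance = 3839.8 - 2724.2 = 1115.6
Services balance = 1056.4 - 2676.5 = -1620.1
Trade balance (goods + services) = 1115.6 + (-1620.1) = -504.5
Net primary income = 588.6
Net secondary income = 213.4
Current account = -504.5 + 588.6 + 213.4 = 297.5
Financial account = -(297.5 + (-32.8)) = -264.7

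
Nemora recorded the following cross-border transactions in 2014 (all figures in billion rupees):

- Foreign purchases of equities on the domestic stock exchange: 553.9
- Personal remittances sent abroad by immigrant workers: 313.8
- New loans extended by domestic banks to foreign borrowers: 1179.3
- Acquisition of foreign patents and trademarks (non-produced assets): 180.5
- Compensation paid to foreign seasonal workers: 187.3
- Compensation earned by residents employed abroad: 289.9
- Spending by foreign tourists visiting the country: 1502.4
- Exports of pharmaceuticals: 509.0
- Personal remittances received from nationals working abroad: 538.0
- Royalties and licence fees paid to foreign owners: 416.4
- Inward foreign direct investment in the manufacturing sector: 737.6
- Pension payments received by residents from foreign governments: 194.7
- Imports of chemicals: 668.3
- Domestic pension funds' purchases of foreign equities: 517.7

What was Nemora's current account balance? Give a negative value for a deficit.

Goods: 509.0 - 668.3 = -159.3
Services: -416.4 + 1502.4 = 1086.0
Primary income: -187.3 + 289.9 = 102.6
Secondary income: 538.0 + 194.7 - 313.8 = 418.9
Current account = (-159.3) + 1086.0 + 102.6 + 418.9 = 1448.2
(Excluded from the current account — financial account: foreign purchases of equities on the domestic stock exchange 553.9, new loans extended by domestic banks to foreign borrowers 1179.3, inward foreign direct investment in the manufacturing sector 737.6, domestic pension funds' purchases of foreign equities 517.7; capital account: acquisition of foreign patents and trademarks (non-produced assets) 180.5.)

1448.2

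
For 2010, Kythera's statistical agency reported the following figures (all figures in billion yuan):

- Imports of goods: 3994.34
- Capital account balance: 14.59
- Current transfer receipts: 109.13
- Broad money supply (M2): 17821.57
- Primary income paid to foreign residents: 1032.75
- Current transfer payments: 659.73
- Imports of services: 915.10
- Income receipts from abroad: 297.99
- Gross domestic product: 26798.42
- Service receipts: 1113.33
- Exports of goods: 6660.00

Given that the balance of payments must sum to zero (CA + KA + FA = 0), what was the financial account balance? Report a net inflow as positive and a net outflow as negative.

Goods balance = 6660.00 - 3994.34 = 2665.66
Services balance = 1113.33 - 915.10 = 198.23
Trade balance (goods + services) = 2665.66 + 198.23 = 2863.89
Net primary income = 297.99 - 1032.75 = -734.76
Net secondary income = 109.13 - 659.73 = -550.60
Current account = 2863.89 + (-734.76) + (-550.60) = 1578.53
Financial account = -(1578.53 + 14.59) = -1593.12

-1593.12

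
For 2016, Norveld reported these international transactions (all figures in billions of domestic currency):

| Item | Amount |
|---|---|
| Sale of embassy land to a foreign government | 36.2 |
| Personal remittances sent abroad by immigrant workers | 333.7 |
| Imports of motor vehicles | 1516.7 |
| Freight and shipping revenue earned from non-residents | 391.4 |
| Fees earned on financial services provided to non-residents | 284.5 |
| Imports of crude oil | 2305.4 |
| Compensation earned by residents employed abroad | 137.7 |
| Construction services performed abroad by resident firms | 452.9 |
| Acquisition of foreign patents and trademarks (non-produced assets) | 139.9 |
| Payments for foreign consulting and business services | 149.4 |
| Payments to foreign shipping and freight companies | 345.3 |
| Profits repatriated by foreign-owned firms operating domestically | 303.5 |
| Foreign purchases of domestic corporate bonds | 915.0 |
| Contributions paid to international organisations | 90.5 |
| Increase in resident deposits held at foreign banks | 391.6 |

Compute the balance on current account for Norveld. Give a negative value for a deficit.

Goods: -2305.4 - 1516.7 = -3822.1
Services: 452.9 - 149.4 + 284.5 - 345.3 + 391.4 = 634.1
Primary income: 137.7 - 303.5 = -165.8
Secondary income: -333.7 - 90.5 = -424.2
Current account = (-3822.1) + 634.1 + (-165.8) + (-424.2) = -3778.0
(Excluded from the current account — capital account: sale of embassy land to a foreign government 36.2, acquisition of foreign patents and trademarks (non-produced assets) 139.9; financial account: foreign purchases of domestic corporate bonds 915.0, increase in resident deposits held at foreign banks 391.6.)

-3778.0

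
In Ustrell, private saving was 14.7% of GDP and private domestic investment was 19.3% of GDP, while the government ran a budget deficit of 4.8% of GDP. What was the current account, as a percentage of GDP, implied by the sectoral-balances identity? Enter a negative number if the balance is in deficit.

-9.4

By the sectoral-balances identity, CA = (S_private - I) + (T - G).
Private balance = 14.7 - 19.3 = -4.6
Government balance (T - G) = -4.8
CA = -4.6 + (-4.8) = -9.4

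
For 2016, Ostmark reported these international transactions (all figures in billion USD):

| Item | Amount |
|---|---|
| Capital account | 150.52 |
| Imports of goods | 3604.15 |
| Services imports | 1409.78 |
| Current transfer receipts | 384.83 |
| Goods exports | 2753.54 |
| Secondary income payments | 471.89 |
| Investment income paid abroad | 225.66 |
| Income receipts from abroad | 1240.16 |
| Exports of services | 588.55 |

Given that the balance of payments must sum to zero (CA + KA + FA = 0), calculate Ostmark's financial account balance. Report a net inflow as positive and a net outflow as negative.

593.88

Goods balance = 2753.54 - 3604.15 = -850.61
Services balance = 588.55 - 1409.78 = -821.23
Trade balance (goods + services) = -850.61 + (-821.23) = -1671.84
Net primary income = 1240.16 - 225.66 = 1014.50
Net secondary income = 384.83 - 471.89 = -87.06
Current account = -1671.84 + 1014.50 + (-87.06) = -744.40
Financial account = -(-744.40 + 150.52) = 593.88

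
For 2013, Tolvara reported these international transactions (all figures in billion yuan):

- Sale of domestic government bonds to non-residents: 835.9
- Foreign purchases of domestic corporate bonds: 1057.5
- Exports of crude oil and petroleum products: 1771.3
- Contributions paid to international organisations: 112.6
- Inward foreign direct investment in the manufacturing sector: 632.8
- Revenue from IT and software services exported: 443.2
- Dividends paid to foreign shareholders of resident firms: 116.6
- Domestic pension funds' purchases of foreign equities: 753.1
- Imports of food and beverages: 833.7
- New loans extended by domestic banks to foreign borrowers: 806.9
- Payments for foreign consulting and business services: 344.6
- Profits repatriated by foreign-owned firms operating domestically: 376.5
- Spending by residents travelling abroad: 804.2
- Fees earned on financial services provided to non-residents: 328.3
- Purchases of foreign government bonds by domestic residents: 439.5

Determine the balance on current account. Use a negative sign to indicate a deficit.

-45.4

Goods: -833.7 + 1771.3 = 937.6
Services: 328.3 - 804.2 + 443.2 - 344.6 = -377.3
Primary income: -116.6 - 376.5 = -493.1
Secondary income: -112.6
Current account = 937.6 + (-377.3) + (-493.1) + (-112.6) = -45.4
(Excluded from the current account — financial account: sale of domestic government bonds to non-residents 835.9, foreign purchases of domestic corporate bonds 1057.5, inward foreign direct investment in the manufacturing sector 632.8, domestic pension funds' purchases of foreign equities 753.1, new loans extended by domestic banks to foreign borrowers 806.9, purchases of foreign government bonds by domestic residents 439.5.)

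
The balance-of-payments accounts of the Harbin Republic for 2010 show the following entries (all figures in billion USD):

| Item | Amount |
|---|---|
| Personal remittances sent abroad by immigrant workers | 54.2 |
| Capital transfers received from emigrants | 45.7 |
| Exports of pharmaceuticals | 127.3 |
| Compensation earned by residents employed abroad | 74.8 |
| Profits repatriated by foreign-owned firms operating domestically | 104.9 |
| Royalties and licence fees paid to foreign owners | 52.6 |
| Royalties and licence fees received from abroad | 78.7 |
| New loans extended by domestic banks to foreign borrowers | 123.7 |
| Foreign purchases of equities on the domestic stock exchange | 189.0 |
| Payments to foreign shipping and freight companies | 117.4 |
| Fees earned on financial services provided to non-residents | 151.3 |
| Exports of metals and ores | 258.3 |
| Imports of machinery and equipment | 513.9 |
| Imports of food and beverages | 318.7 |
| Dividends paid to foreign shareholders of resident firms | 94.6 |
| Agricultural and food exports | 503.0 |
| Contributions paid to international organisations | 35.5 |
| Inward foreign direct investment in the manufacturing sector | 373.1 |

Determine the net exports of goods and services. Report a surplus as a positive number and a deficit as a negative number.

Goods: 258.3 - 513.9 + 503.0 - 318.7 + 127.3 = 56.0
Services: 151.3 + 78.7 - 52.6 - 117.4 = 60.0
Trade balance = 56.0 + 60.0 = 116.0
(Excluded from the trade balance — secondary income: personal remittances sent abroad by immigrant workers 54.2, contributions paid to international organisations 35.5; capital account: capital transfers received from emigrants 45.7; primary income: compensation earned by residents employed abroad 74.8, profits repatriated by foreign-owned firms operating domestically 104.9, dividends paid to foreign shareholders of resident firms 94.6; financial account: new loans extended by domestic banks to foreign borrowers 123.7, foreign purchases of equities on the domestic stock exchange 189.0, inward foreign direct investment in the manufacturing sector 373.1.)

116.0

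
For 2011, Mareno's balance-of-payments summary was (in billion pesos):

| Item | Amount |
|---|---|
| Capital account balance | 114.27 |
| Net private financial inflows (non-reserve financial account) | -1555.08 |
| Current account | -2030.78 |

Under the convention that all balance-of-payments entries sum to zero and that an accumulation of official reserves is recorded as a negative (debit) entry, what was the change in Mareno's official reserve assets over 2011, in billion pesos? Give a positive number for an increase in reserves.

-3471.59

Official reserve transactions balance = -((-2030.78) + 114.27 + (-1555.08)) = 3471.59
An accumulation of reserves is recorded as a debit (negative entry), so the change in the stock of reserves is the negative of that balance.
Change in official reserves = -(3471.59) = -3471.59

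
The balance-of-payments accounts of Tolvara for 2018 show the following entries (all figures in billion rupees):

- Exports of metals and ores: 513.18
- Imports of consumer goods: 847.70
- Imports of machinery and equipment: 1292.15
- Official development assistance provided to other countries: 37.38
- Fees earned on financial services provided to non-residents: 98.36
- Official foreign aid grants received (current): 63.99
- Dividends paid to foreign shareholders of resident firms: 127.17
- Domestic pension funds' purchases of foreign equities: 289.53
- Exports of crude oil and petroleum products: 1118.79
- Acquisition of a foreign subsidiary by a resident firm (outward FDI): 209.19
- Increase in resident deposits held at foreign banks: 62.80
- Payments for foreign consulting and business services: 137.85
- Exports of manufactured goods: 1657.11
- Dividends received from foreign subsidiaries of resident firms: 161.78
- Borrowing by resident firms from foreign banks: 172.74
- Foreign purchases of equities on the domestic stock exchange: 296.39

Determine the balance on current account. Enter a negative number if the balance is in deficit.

1170.96

Goods: 513.18 + 1118.79 - 1292.15 + 1657.11 - 847.70 = 1149.23
Services: 98.36 - 137.85 = -39.49
Primary income: -127.17 + 161.78 = 34.61
Secondary income: -37.38 + 63.99 = 26.61
Current account = 1149.23 + (-39.49) + 34.61 + 26.61 = 1170.96
(Excluded from the current account — financial account: domestic pension funds' purchases of foreign equities 289.53, acquisition of a foreign subsidiary by a resident firm (outward FDI) 209.19, increase in resident deposits held at foreign banks 62.80, borrowing by resident firms from foreign banks 172.74, foreign purchases of equities on the domestic stock exchange 296.39.)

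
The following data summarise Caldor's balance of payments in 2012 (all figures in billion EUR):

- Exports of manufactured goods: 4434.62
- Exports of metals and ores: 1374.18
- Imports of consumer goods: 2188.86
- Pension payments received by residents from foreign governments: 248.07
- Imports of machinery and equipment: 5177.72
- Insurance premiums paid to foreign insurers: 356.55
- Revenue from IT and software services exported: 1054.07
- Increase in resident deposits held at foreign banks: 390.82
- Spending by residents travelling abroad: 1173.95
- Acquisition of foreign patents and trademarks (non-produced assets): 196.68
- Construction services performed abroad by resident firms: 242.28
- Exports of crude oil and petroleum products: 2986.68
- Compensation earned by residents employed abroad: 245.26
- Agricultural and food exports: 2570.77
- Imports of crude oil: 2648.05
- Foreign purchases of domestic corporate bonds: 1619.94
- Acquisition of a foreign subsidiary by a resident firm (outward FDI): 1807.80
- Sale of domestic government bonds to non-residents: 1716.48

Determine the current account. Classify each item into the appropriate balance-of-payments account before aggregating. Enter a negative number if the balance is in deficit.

1610.80

Goods: 1374.18 - 5177.72 + 2570.77 - 2648.05 + 4434.62 + 2986.68 - 2188.86 = 1351.62
Services: -356.55 - 1173.95 + 242.28 + 1054.07 = -234.15
Primary income: 245.26
Secondary income: 248.07
Current account = 1351.62 + (-234.15) + 245.26 + 248.07 = 1610.80
(Excluded from the current account — financial account: increase in resident deposits held at foreign banks 390.82, foreign purchases of domestic corporate bonds 1619.94, acquisition of a foreign subsidiary by a resident firm (outward FDI) 1807.80, sale of domestic government bonds to non-residents 1716.48; capital account: acquisition of foreign patents and trademarks (non-produced assets) 196.68.)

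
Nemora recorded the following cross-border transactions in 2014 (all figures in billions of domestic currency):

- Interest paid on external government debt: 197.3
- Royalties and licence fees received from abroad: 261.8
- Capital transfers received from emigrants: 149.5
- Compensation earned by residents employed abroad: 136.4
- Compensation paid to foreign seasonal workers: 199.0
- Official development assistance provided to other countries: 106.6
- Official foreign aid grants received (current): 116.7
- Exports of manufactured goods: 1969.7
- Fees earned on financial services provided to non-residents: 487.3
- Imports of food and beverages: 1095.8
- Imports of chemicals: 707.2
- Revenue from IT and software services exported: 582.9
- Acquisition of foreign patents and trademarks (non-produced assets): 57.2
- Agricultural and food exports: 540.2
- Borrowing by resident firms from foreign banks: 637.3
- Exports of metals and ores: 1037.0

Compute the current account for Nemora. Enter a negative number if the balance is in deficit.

2826.1

Goods: 540.2 - 1095.8 + 1037.0 - 707.2 + 1969.7 = 1743.9
Services: 582.9 + 487.3 + 261.8 = 1332.0
Primary income: -199.0 + 136.4 - 197.3 = -259.9
Secondary income: 116.7 - 106.6 = 10.1
Current account = 1743.9 + 1332.0 + (-259.9) + 10.1 = 2826.1
(Excluded from the current account — capital account: capital transfers received from emigrants 149.5, acquisition of foreign patents and trademarks (non-produced assets) 57.2; financial account: borrowing by resident firms from foreign banks 637.3.)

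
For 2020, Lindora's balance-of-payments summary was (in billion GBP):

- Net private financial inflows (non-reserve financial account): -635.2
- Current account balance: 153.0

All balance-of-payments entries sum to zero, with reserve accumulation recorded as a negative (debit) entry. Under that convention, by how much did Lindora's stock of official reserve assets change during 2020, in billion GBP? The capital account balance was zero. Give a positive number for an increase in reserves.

-482.2

Official reserve transactions balance = -(153.0 + (-635.2)) = 482.2
An accumulation of reserves is recorded as a debit (negative entry), so the change in the stock of reserves is the negative of that balance.
Change in official reserves = -(482.2) = -482.2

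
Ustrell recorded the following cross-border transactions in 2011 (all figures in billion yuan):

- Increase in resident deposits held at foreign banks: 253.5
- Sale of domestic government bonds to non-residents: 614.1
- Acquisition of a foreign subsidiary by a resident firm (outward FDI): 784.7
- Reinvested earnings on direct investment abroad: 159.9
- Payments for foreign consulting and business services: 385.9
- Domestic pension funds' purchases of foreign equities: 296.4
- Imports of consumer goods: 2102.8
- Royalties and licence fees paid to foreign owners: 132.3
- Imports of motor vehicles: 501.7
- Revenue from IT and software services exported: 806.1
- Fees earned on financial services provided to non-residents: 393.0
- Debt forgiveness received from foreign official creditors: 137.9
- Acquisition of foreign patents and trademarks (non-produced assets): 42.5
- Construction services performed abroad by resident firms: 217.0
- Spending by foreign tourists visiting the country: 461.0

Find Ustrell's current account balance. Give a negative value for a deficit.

-1085.7

Goods: -2102.8 - 501.7 = -2604.5
Services: 461.0 + 393.0 - 385.9 - 132.3 + 806.1 + 217.0 = 1358.9
Primary income: 159.9
Current account = (-2604.5) + 1358.9 + 159.9 = -1085.7
(Excluded from the current account — financial account: increase in resident deposits held at foreign banks 253.5, sale of domestic government bonds to non-residents 614.1, acquisition of a foreign subsidiary by a resident firm (outward FDI) 784.7, domestic pension funds' purchases of foreign equities 296.4; capital account: debt forgiveness received from foreign official creditors 137.9, acquisition of foreign patents and trademarks (non-produced assets) 42.5.)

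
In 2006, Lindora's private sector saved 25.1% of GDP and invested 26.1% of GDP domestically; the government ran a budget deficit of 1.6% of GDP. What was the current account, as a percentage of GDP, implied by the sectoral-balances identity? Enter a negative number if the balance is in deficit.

-2.6

By the sectoral-balances identity, CA = (S_private - I) + (T - G).
Private balance = 25.1 - 26.1 = -1.0
Government balance (T - G) = -1.6
CA = -1.0 + (-1.6) = -2.6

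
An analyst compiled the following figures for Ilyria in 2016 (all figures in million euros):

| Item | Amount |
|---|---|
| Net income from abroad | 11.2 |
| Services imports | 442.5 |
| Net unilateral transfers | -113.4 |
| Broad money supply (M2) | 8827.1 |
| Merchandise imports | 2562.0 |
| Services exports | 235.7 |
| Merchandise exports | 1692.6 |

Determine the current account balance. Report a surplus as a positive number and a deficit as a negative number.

-1178.4

Goods balance = 1692.6 - 2562.0 = -869.4
Services balance = 235.7 - 442.5 = -206.8
Trade balance (goods + services) = -869.4 + (-206.8) = -1076.2
Net primary income = 11.2
Net secondary income = -113.4
Current account = -1076.2 + 11.2 + (-113.4) = -1178.4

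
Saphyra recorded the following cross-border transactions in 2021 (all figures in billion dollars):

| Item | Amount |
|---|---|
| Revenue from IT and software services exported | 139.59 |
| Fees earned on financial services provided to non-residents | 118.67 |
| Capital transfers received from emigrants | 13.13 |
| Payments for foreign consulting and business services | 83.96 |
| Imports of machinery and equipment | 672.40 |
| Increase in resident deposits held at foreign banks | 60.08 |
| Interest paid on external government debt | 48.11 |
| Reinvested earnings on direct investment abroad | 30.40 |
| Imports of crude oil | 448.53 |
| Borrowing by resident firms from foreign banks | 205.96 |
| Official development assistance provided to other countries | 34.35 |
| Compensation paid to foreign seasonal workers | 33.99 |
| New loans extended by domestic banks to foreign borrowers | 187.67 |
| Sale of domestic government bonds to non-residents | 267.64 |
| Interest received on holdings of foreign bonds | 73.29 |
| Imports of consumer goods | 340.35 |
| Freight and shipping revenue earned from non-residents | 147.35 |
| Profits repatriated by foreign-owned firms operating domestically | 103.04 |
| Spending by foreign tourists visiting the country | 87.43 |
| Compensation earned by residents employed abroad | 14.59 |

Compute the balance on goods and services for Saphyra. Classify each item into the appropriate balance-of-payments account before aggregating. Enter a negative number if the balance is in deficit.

Goods: -448.53 - 672.40 - 340.35 = -1461.28
Services: 118.67 + 87.43 + 139.59 - 83.96 + 147.35 = 409.08
Trade balance = -1461.28 + 409.08 = -1052.20
(Excluded from the trade balance — capital account: capital transfers received from emigrants 13.13; financial account: increase in resident deposits held at foreign banks 60.08, borrowing by resident firms from foreign banks 205.96, new loans extended by domestic banks to foreign borrowers 187.67, sale of domestic government bonds to non-residents 267.64; primary income: interest paid on external government debt 48.11, reinvested earnings on direct investment abroad 30.40, compensation paid to foreign seasonal workers 33.99, interest received on holdings of foreign bonds 73.29, profits repatriated by foreign-owned firms operating domestically 103.04, compensation earned by residents employed abroad 14.59; secondary income: official development assistance provided to other countries 34.35.)

-1052.20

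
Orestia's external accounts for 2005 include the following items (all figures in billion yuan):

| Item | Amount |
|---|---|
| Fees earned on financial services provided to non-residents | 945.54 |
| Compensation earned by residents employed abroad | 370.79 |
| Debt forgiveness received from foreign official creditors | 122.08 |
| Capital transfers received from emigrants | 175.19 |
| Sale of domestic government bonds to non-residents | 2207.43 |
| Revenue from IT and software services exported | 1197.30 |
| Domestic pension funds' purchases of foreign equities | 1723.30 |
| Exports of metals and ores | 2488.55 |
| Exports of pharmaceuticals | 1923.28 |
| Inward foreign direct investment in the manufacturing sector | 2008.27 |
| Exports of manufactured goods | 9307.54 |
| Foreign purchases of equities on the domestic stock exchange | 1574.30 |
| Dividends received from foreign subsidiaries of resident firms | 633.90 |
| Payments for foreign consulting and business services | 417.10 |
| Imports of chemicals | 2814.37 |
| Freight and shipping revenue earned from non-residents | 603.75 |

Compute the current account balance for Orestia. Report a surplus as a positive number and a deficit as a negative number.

Goods: 2488.55 + 9307.54 + 1923.28 - 2814.37 = 10905.00
Services: 603.75 - 417.10 + 945.54 + 1197.30 = 2329.49
Primary income: 633.90 + 370.79 = 1004.69
Current account = 10905.00 + 2329.49 + 1004.69 = 14239.18
(Excluded from the current account — capital account: debt forgiveness received from foreign official creditors 122.08, capital transfers received from emigrants 175.19; financial account: sale of domestic government bonds to non-residents 2207.43, domestic pension funds' purchases of foreign equities 1723.30, inward foreign direct investment in the manufacturing sector 2008.27, foreign purchases of equities on the domestic stock exchange 1574.30.)

14239.18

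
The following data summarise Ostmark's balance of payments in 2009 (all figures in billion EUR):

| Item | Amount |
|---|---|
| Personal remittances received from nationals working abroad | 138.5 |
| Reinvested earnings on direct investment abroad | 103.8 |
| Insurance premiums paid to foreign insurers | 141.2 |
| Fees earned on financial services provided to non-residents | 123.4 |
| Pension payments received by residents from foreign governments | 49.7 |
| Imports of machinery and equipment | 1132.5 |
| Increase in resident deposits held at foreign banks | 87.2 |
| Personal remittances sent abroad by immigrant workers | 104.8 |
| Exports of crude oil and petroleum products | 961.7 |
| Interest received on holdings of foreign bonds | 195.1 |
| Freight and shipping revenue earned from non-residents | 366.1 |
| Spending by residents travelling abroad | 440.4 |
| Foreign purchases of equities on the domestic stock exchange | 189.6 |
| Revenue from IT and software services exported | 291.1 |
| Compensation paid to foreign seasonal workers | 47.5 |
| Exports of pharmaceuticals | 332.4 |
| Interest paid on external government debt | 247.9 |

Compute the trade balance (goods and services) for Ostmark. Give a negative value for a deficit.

Goods: -1132.5 + 961.7 + 332.4 = 161.6
Services: 291.1 - 141.2 + 123.4 - 440.4 + 366.1 = 199.0
Trade balance = 161.6 + 199.0 = 360.6
(Excluded from the trade balance — secondary income: personal remittances received from nationals working abroad 138.5, pension payments received by residents from foreign governments 49.7, personal remittances sent abroad by immigrant workers 104.8; primary income: reinvested earnings on direct investment abroad 103.8, interest received on holdings of foreign bonds 195.1, compensation paid to foreign seasonal workers 47.5, interest paid on external government debt 247.9; financial account: increase in resident deposits held at foreign banks 87.2, foreign purchases of equities on the domestic stock exchange 189.6.)

360.6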